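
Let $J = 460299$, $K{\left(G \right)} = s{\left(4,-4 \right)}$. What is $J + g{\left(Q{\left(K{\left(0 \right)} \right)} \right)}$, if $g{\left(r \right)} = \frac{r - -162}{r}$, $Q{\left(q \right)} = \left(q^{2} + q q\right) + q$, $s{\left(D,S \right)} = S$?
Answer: $\frac{6444281}{14} \approx 4.6031 \cdot 10^{5}$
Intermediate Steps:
$K{\left(G \right)} = -4$
$Q{\left(q \right)} = q + 2 q^{2}$ ($Q{\left(q \right)} = \left(q^{2} + q^{2}\right) + q = 2 q^{2} + q = q + 2 q^{2}$)
$g{\left(r \right)} = \frac{162 + r}{r}$ ($g{\left(r \right)} = \frac{r + 162}{r} = \frac{162 + r}{r}$)
$J + g{\left(Q{\left(K{\left(0 \right)} \right)} \right)} = 460299 + \frac{162 - 4 \left(1 + 2 \left(-4\right)\right)}{\left(-4\right) \left(1 + 2 \left(-4\right)\right)} = 460299 + \frac{162 - 4 \left(1 - 8\right)}{\left(-4\right) \left(1 - 8\right)} = 460299 + \frac{162 - -28}{\left(-4\right) \left(-7\right)} = 460299 + \frac{162 + 28}{28} = 460299 + \frac{1}{28} \cdot 190 = 460299 + \frac{95}{14} = \frac{6444281}{14}$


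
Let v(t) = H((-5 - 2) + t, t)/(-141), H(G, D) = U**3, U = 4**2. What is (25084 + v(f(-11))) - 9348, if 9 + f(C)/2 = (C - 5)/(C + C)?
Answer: 2214680/141 ≈ 15707.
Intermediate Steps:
f(C) = -18 + (-5 + C)/C (f(C) = -18 + 2*((C - 5)/(C + C)) = -18 + 2*((-5 + C)/((2*C))) = -18 + 2*((-5 + C)*(1/(2*C))) = -18 + 2*((-5 + C)/(2*C)) = -18 + (-5 + C)/C)
U = 16
H(G, D) = 4096 (H(G, D) = 16**3 = 4096)
v(t) = -4096/141 (v(t) = 4096/(-141) = 4096*(-1/141) = -4096/141)
(25084 + v(f(-11))) - 9348 = (25084 - 4096/141) - 9348 = 3532748/141 - 9348 = 2214680/141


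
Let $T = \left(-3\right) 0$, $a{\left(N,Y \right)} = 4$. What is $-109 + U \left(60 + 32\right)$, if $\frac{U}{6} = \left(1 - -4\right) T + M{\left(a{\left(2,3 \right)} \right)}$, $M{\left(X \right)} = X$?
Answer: $2099$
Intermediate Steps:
$T = 0$
$U = 24$ ($U = 6 \left(\left(1 - -4\right) 0 + 4\right) = 6 \left(\left(1 + 4\right) 0 + 4\right) = 6 \left(5 \cdot 0 + 4\right) = 6 \left(0 + 4\right) = 6 \cdot 4 = 24$)
$-109 + U \left(60 + 32\right) = -109 + 24 \left(60 + 32\right) = -109 + 24 \cdot 92 = -109 + 2208 = 2099$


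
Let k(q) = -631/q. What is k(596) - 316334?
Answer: -188535695/596 ≈ -3.1634e+5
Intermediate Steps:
k(596) - 316334 = -631/596 - 316334 = -188535695/596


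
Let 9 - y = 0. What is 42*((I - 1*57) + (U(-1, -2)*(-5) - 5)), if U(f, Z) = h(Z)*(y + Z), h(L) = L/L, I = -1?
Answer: -4116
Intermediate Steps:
h(L) = 1
y = 9 (y = 9 - 1*0 = 9 + 0 = 9)
U(f, Z) = 9 + Z (U(f, Z) = 1*(9 + Z) = 9 + Z)
42*((I - 1*57) + (U(-1, -2)*(-5) - 5)) = 42*((-1 - 1*57) + ((9 - 2)*(-5) - 5)) = 42*((-1 - 57) + (7*(-5) - 5)) = 42*(-58 + (-35 - 5)) = 42*(-58 - 40) = 42*(-98) = -4116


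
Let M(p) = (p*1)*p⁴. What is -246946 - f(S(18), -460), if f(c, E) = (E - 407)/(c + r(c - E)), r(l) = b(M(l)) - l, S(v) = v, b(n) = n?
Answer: -2054093575384345367/8317986828636 ≈ -2.4695e+5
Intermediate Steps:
M(p) = p⁵ (M(p) = p*p⁴ = p⁵)
r(l) = l⁵ - l
f(c, E) = (-407 + E)/(E + (c - E)⁵) (f(c, E) = (E - 407)/(c + ((c - E)⁵ - (c - E))) = (-407 + E)/(c + ((c - E)⁵ + (E - c))) = (-407 + E)/(c + (E + (c - E)⁵ - c)) = (-407 + E)/(E + (c - E)⁵))
-246946 - f(S(18), -460) = -246946 - (-407 - 460)/(-460 - (-460 - 1*18)⁵) = -246946 - (-867)/(-460 - (-460 - 18)⁵) = -246946 - (-867)/(-460 - 1*(-478)⁵) = -246946 - (-867)/(-460 - 1*(-24953960486368)) = -246946 - (-867)/(-460 + 24953960486368) = -246946 - (-867)/24953960485908 = -246946 - 1*(-289/8317986828636) = -246946 + 289/8317986828636 = -2054093575384345367/8317986828636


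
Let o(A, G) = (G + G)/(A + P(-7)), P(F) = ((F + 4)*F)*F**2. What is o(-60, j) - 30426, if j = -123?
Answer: -9827680/323 ≈ -30426.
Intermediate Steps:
P(F) = F**3*(4 + F) (P(F) = ((4 + F)*F)*F**2 = (F*(4 + F))*F**2 = F**3*(4 + F))
o(A, G) = 2*G/(1029 + A) (o(A, G) = (G + G)/(A + (-7)**3*(4 - 7)) = (2*G)/(A - 343*(-3)) = (2*G)/(A + 1029) = (2*G)/(1029 + A) = 2*G/(1029 + A))
o(-60, j) - 30426 = 2*(-123)/(1029 - 60) - 30426 = 2*(-123)/969 - 30426 = 2*(-123)*(1/969) - 30426 = -82/323 - 30426 = -9827680/323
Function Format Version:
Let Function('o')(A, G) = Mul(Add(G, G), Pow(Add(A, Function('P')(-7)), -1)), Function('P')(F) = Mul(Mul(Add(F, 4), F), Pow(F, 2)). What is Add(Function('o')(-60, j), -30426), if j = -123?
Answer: Rational(-9827680, 323) ≈ -30426.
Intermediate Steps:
Function('P')(F) = Mul(Pow(F, 3), Add(4, F)) (Function('P')(F) = Mul(Mul(Add(4, F), F), Pow(F, 2)) = Mul(Mul(F, Add(4, F)), Pow(F, 2)) = Mul(Pow(F, 3), Add(4, F)))
Function('o')(A, G) = Mul(2, G, Pow(Add(1029, A), -1)) (Function('o')(A, G) = Mul(Add(G, G), Pow(Add(A, Mul(Pow(-7, 3), Add(4, -7))), -1)) = Mul(Mul(2, G), Pow(Add(A, Mul(-343, -3)), -1)) = Mul(Mul(2, G), Pow(Add(A, 1029), -1)) = Mul(Mul(2, G), Pow(Add(1029, A), -1)) = Mul(2, G, Pow(Add(1029, A), -1)))
Add(Function('o')(-60, j), -30426) = Add(Mul(2, -123, Pow(Add(1029, -60), -1)), -30426) = Add(Mul(2, -123, Pow(969, -1)), -30426) = Add(Mul(2, -123, Rational(1, 969)), -30426) = Add(Rational(-82, 323), -30426) = Rational(-9827680, 323)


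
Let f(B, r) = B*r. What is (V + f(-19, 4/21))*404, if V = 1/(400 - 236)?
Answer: -1256743/861 ≈ -1459.6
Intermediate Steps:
V = 1/164 ≈ 0.0060976
(V + f(-19, 4/21))*404 = (1/164 - 76/21)*404 = -12443/3444*404 = -1256743/861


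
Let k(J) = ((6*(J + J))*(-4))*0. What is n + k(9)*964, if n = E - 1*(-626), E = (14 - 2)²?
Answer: 770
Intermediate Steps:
E = 144 (E = 12² = 144)
n = 770 (n = 144 - 1*(-626) = 144 + 626 = 770)
k(J) = 0 (k(J) = ((6*(2*J))*(-4))*0 = ((12*J)*(-4))*0 = -48*J*0 = 0)
n + k(9)*964 = 770 + 0*964 = 770 + 0 = 770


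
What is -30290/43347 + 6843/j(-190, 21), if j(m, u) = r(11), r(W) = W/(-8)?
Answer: -2373321358/476817 ≈ -4977.4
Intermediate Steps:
r(W) = -W/8 (r(W) = W*(-1/8) = -W/8)
j(m, u) = -11/8 (j(m, u) = -1/8*11 = -11/8)
-30290/43347 + 6843/j(-190, 21) = -30290/43347 + 6843/(-11/8) = -30290*1/43347 + 6843*(-8/11) = -30290/43347 - 54744/11 = -2373321358/476817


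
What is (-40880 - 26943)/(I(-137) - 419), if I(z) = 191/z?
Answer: 9291751/57594 ≈ 161.33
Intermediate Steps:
(-40880 - 26943)/(I(-137) - 419) = (-40880 - 26943)/(191/(-137) - 419) = -67823/(191*(-1/137) - 419) = -67823/(-191/137 - 419) = -67823/(-57594/137) = -67823*(-137/57594) = 9291751/57594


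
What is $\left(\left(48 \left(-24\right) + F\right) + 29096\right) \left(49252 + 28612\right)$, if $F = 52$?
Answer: $2179880544$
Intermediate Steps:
$\left(\left(48 \left(-24\right) + F\right) + 29096\right) \left(49252 + 28612\right) = \left(\left(48 \left(-24\right) + 52\right) + 29096\right) \left(49252 + 28612\right) = \left(\left(-1152 + 52\right) + 29096\right) 77864 = \left(-1100 + 29096\right) 77864 = 27996 \cdot 77864 = 2179880544$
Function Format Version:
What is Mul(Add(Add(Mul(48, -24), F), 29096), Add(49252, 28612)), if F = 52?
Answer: 2179880544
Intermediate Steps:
Mul(Add(Add(Mul(48, -24), F), 29096), Add(49252, 28612)) = Mul(Add(Add(Mul(48, -24), 52), 29096), Add(49252, 28612)) = Mul(Add(Add(-1152, 52), 29096), 77864) = Mul(Add(-1100, 29096), 77864) = Mul(27996, 77864) = 2179880544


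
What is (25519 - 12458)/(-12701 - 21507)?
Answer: -13061/34208 ≈ -0.38181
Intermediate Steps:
(25519 - 12458)/(-12701 - 21507) = 13061/(-34208) = 13061*(-1/34208) = -13061/34208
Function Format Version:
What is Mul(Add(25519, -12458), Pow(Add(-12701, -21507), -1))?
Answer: Rational(-13061, 34208) ≈ -0.38181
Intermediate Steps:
Mul(Add(25519, -12458), Pow(Add(-12701, -21507), -1)) = Mul(13061, Pow(-34208, -1)) = Mul(13061, Rational(-1, 34208)) = Rational(-13061, 34208)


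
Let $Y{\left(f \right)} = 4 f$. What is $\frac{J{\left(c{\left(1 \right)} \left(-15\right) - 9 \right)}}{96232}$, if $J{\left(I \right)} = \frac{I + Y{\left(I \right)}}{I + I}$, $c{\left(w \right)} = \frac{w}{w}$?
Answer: $\frac{5}{192464} \approx 2.5979 \cdot 10^{-5}$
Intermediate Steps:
$c{\left(w \right)} = 1$
$J{\left(I \right)} = \frac{5}{2}$ ($J{\left(I \right)} = \frac{I + 4 I}{I + I} = \frac{5 I}{2 I} = 5 I \frac{1}{2 I} = \frac{5}{2}$)
$\frac{J{\left(c{\left(1 \right)} \left(-15\right) - 9 \right)}}{96232} = \frac{5}{2 \cdot 96232} = \frac{5}{2} \cdot \frac{1}{96232} = \frac{5}{192464}$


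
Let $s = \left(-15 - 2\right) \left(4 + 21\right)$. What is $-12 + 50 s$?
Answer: $-21262$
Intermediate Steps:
$s = -425$ ($s = \left(-17\right) 25 = -425$)
$-12 + 50 s = -12 + 50 \left(-425\right) = -12 - 21250 = -21262$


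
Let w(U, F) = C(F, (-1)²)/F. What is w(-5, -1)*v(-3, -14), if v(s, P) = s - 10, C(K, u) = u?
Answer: 13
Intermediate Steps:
v(s, P) = -10 + s
w(U, F) = 1/F (w(U, F) = (-1)²/F = 1/F)
w(-5, -1)*v(-3, -14) = (-10 - 3)/(-1) = -1*(-13) = 13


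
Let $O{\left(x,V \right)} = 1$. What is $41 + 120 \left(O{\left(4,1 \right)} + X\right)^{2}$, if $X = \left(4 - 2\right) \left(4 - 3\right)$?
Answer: $1121$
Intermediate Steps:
$X = 2$ ($X = 2 \cdot 1 = 2$)
$41 + 120 \left(O{\left(4,1 \right)} + X\right)^{2} = 41 + 120 \left(1 + 2\right)^{2} = 41 + 120 \cdot 3^{2} = 41 + 120 \cdot 9 = 41 + 1080 = 1121$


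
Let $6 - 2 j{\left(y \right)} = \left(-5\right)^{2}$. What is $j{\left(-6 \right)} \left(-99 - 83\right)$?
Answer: $1729$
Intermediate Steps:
$j{\left(y \right)} = - \frac{19}{2}$ ($j{\left(y \right)} = 3 - \frac{\left(-5\right)^{2}}{2} = 3 - \frac{25}{2} = - \frac{19}{2}$)
$j{\left(-6 \right)} \left(-99 - 83\right) = - \frac{19 \left(-99 - 83\right)}{2} = \left(- \frac{19}{2}\right) \left(-182\right) = 1729$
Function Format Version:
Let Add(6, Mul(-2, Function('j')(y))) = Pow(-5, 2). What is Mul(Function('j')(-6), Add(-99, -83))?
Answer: 1729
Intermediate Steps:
Function('j')(y) = Rational(-19, 2) (Function('j')(y) = Add(3, Mul(Rational(-1, 2), Pow(-5, 2))) = Add(3, Mul(Rational(-1, 2), 25)) = Add(3, Rational(-25, 2)) = Rational(-19, 2))
Mul(Function('j')(-6), Add(-99, -83)) = Mul(Rational(-19, 2), Add(-99, -83)) = Mul(Rational(-19, 2), -182) = 1729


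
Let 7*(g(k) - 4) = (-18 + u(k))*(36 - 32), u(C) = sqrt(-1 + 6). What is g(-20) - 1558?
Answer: -10950/7 + 4*sqrt(5)/7 ≈ -1563.0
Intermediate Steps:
u(C) = sqrt(5)
g(k) = -44/7 + 4*sqrt(5)/7 (g(k) = 4 + ((-18 + sqrt(5))*(36 - 32))/7 = 4 + ((-18 + sqrt(5))*4)/7 = 4 + (-72 + 4*sqrt(5))/7 = 4 + (-72/7 + 4*sqrt(5)/7) = -44/7 + 4*sqrt(5)/7)
g(-20) - 1558 = (-44/7 + 4*sqrt(5)/7) - 1558 = -10950/7 + 4*sqrt(5)/7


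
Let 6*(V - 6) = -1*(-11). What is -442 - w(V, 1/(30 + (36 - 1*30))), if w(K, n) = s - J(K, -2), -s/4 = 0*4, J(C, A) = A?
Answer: -444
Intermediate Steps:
V = 47/6 (V = 6 + (-1*(-11))/6 = 6 + (1/6)*11 = 6 + 11/6 = 47/6 ≈ 7.8333)
s = 0 (s = -0*4 = -4*0 = 0)
w(K, n) = 2 (w(K, n) = 0 - 1*(-2) = 0 + 2 = 2)
-442 - w(V, 1/(30 + (36 - 1*30))) = -442 - 1*2 = -442 - 2 = -444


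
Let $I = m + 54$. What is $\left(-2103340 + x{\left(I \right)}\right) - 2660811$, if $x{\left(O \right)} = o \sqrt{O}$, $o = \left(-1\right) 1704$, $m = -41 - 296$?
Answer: $-4764151 - 1704 i \sqrt{283} \approx -4.7642 \cdot 10^{6} - 28666.0 i$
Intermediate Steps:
$m = -337$ ($m = -41 - 296 = -337$)
$o = -1704$
$I = -283$ ($I = -337 + 54 = -283$)
$x{\left(O \right)} = - 1704 \sqrt{O}$
$\left(-2103340 + x{\left(I \right)}\right) - 2660811 = \left(-2103340 - 1704 \sqrt{-283}\right) - 2660811 = \left(-2103340 - 1704 i \sqrt{283}\right) - 2660811 = -4764151 - 1704 i \sqrt{283}$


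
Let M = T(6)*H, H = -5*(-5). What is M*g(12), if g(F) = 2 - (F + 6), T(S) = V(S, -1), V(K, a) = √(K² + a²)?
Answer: -400*√37 ≈ -2433.1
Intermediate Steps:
H = 25
T(S) = √(1 + S²) (T(S) = √(S² + (-1)²) = √(S² + 1) = √(1 + S²))
g(F) = -4 - F (g(F) = 2 - (6 + F) = 2 + (-6 - F) = -4 - F)
M = 25*√37 (M = √(1 + 6²)*25 = √(1 + 36)*25 = √37*25 = 25*√37 ≈ 152.07)
M*g(12) = (25*√37)*(-4 - 1*12) = (25*√37)*(-4 - 12) = (25*√37)*(-16) = -400*√37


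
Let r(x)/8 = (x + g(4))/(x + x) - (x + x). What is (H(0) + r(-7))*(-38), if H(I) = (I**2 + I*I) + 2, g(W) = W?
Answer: -30780/7 ≈ -4397.1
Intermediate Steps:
H(I) = 2 + 2*I**2 (H(I) = (I**2 + I**2) + 2 = 2*I**2 + 2 = 2 + 2*I**2)
r(x) = -16*x + 4*(4 + x)/x (r(x) = 8*((x + 4)/(x + x) - (x + x)) = 8*((4 + x)/((2*x)) - 2*x) = 8*((4 + x)*(1/(2*x)) - 2*x) = 8*((4 + x)/(2*x) - 2*x) = 8*(-2*x + (4 + x)/(2*x)) = -16*x + 4*(4 + x)/x)
(H(0) + r(-7))*(-38) = ((2 + 2*0**2) + (4 - 16*(-7) + 16/(-7)))*(-38) = ((2 + 2*0) + (4 + 112 + 16*(-1/7)))*(-38) = ((2 + 0) + (4 + 112 - 16/7))*(-38) = (2 + 796/7)*(-38) = (810/7)*(-38) = -30780/7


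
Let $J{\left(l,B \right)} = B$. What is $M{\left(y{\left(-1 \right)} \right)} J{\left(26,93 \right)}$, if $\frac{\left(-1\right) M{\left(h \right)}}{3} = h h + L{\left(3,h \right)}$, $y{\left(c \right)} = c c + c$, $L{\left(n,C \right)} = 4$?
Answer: $-1116$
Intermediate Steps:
$y{\left(c \right)} = c + c^{2}$ ($y{\left(c \right)} = c^{2} + c = c + c^{2}$)
$M{\left(h \right)} = -12 - 3 h^{2}$ ($M{\left(h \right)} = - 3 \left(h h + 4\right) = - 3 \left(h^{2} + 4\right) = - 3 \left(4 + h^{2}\right) = -12 - 3 h^{2}$)
$M{\left(y{\left(-1 \right)} \right)} J{\left(26,93 \right)} = \left(-12 - 3 \left(- (1 - 1)\right)^{2}\right) 93 = \left(-12 - 3 \left(\left(-1\right) 0\right)^{2}\right) 93 = \left(-12 - 3 \cdot 0^{2}\right) 93 = \left(-12 - 0\right) 93 = \left(-12 + 0\right) 93 = \left(-12\right) 93 = -1116$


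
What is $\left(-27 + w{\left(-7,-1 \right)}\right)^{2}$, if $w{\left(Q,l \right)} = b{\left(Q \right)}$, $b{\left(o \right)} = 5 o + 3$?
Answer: $3481$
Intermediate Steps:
$b{\left(o \right)} = 3 + 5 o$
$w{\left(Q,l \right)} = 3 + 5 Q$
$\left(-27 + w{\left(-7,-1 \right)}\right)^{2} = \left(-27 + \left(3 + 5 \left(-7\right)\right)\right)^{2} = \left(-27 + \left(3 - 35\right)\right)^{2} = \left(-27 - 32\right)^{2} = \left(-59\right)^{2} = 3481$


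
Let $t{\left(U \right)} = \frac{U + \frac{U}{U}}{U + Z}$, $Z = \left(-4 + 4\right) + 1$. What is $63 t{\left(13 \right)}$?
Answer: $63$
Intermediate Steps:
$Z = 1$ ($Z = 0 + 1 = 1$)
$t{\left(U \right)} = 1$ ($t{\left(U \right)} = \frac{U + \frac{U}{U}}{U + 1} = \frac{U + 1}{1 + U} = \frac{1 + U}{1 + U} = 1$)
$63 t{\left(13 \right)} = 63 \cdot 1 = 63$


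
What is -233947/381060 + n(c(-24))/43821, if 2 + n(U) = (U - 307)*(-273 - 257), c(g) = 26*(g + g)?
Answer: 3750593153/206153460 ≈ 18.193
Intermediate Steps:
c(g) = 52*g (c(g) = 26*(2*g) = 52*g)
n(U) = 162708 - 530*U (n(U) = -2 + (U - 307)*(-273 - 257) = -2 + (-307 + U)*(-530) = -2 + (162710 - 530*U) = 162708 - 530*U)
-233947/381060 + n(c(-24))/43821 = -233947/381060 + (162708 - 27560*(-24))/43821 = -233947*1/381060 + (162708 - 530*(-1248))*(1/43821) = -233947/381060 + (162708 + 661440)*(1/43821) = -233947/381060 + 824148*(1/43821) = -233947/381060 + 30524/1623 = 3750593153/206153460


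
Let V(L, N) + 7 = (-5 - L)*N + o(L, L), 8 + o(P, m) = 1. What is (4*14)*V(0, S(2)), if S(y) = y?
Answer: -1344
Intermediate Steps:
o(P, m) = -7 (o(P, m) = -8 + 1 = -7)
V(L, N) = -14 + N*(-5 - L) (V(L, N) = -7 + ((-5 - L)*N - 7) = -7 + (N*(-5 - L) - 7) = -7 + (-7 + N*(-5 - L)) = -14 + N*(-5 - L))
(4*14)*V(0, S(2)) = (4*14)*(-14 - 5*2 - 1*0*2) = 56*(-14 - 10 + 0) = 56*(-24) = -1344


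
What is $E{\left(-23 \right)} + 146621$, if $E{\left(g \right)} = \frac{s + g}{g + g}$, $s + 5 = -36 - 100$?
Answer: $\frac{3372365}{23} \approx 1.4662 \cdot 10^{5}$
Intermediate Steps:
$s = -141$ ($s = -5 - 136 = -141$)
$E{\left(g \right)} = \frac{-141 + g}{2 g}$ ($E{\left(g \right)} = \frac{-141 + g}{g + g} = \frac{-141 + g}{2 g}$)
$E{\left(-23 \right)} + 146621 = \frac{-141 - 23}{2 \left(-23\right)} + 146621 = \frac{1}{2} \left(- \frac{1}{23}\right) \left(-164\right) + 146621 = \frac{82}{23} + 146621 = \frac{3372365}{23}$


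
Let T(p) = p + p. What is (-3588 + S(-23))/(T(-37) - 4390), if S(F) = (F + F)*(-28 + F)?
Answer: 69/248 ≈ 0.27823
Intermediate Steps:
T(p) = 2*p
S(F) = 2*F*(-28 + F) (S(F) = (2*F)*(-28 + F) = 2*F*(-28 + F))
(-3588 + S(-23))/(T(-37) - 4390) = (-3588 + 2*(-23)*(-28 - 23))/(2*(-37) - 4390) = (-3588 + 2*(-23)*(-51))/(-74 - 4390) = (-3588 + 2346)/(-4464) = -1242*(-1/4464) = 69/248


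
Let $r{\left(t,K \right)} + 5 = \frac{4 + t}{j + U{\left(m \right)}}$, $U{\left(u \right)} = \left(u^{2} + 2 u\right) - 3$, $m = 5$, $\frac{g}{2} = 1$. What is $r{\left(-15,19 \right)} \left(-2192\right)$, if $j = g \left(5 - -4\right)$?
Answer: $\frac{286056}{25} \approx 11442.0$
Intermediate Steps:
$g = 2$ ($g = 2 \cdot 1 = 2$)
$U{\left(u \right)} = -3 + u^{2} + 2 u$
$j = 18$ ($j = 2 \left(5 - -4\right) = 2 \left(5 + 4\right) = 2 \cdot 9 = 18$)
$r{\left(t,K \right)} = - \frac{123}{25} + \frac{t}{50}$ ($r{\left(t,K \right)} = -5 + \frac{4 + t}{18 + \left(-3 + 5^{2} + 2 \cdot 5\right)} = -5 + \frac{4 + t}{18 + \left(-3 + 25 + 10\right)} = -5 + \frac{4 + t}{18 + 32} = -5 + \frac{4 + t}{50} = -5 + \left(4 + t\right) \frac{1}{50} = -5 + \left(\frac{2}{25} + \frac{t}{50}\right) = - \frac{123}{25} + \frac{t}{50}$)
$r{\left(-15,19 \right)} \left(-2192\right) = \left(- \frac{123}{25} + \frac{1}{50} \left(-15\right)\right) \left(-2192\right) = \left(- \frac{123}{25} - \frac{3}{10}\right) \left(-2192\right) = \left(- \frac{261}{50}\right) \left(-2192\right) = \frac{286056}{25}$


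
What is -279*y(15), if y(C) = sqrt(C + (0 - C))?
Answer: 0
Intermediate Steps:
y(C) = 0 (y(C) = sqrt(C - C) = sqrt(0) = 0)
-279*y(15) = -279*0 = 0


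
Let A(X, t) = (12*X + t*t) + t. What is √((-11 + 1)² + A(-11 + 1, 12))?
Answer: 2*√34 ≈ 11.662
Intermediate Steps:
A(X, t) = t + t² + 12*X (A(X, t) = (12*X + t²) + t = (t² + 12*X) + t = t + t² + 12*X)
√((-11 + 1)² + A(-11 + 1, 12)) = √((-11 + 1)² + (12 + 12² + 12*(-11 + 1))) = √((-10)² + (12 + 144 + 12*(-10))) = √(100 + (12 + 144 - 120)) = √(100 + 36) = √136 = 2*√34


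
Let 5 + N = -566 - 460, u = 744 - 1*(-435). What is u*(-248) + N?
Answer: -293423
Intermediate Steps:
u = 1179 (u = 744 + 435 = 1179)
N = -1031 (N = -5 + (-566 - 460) = -5 - 1026 = -1031)
u*(-248) + N = 1179*(-248) - 1031 = -292392 - 1031 = -293423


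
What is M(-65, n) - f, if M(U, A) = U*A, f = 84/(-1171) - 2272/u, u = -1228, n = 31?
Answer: -725025795/359497 ≈ -2016.8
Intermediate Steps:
f = 639340/359497 (f = 84/(-1171) - 2272/(-1228) = 84*(-1/1171) - 2272*(-1/1228) = -84/1171 + 568/307 = 639340/359497 ≈ 1.7784)
M(U, A) = A*U
M(-65, n) - f = 31*(-65) - 1*639340/359497 = -2015 - 639340/359497 = -725025795/359497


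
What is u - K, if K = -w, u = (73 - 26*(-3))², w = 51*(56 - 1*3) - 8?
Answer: 25496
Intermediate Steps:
w = 2695 (w = 51*(56 - 3) - 8 = 51*53 - 8 = 2703 - 8 = 2695)
u = 22801 (u = (73 + 78)² = 151² = 22801)
K = -2695 (K = -1*2695 = -2695)
u - K = 22801 - 1*(-2695) = 22801 + 2695 = 25496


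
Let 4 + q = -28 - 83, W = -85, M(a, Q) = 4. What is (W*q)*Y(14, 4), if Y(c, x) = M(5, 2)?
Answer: 39100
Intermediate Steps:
Y(c, x) = 4
q = -115 (q = -4 + (-28 - 83) = -4 - 111 = -115)
(W*q)*Y(14, 4) = -85*(-115)*4 = 9775*4 = 39100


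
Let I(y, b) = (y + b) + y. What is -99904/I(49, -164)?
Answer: 49952/33 ≈ 1513.7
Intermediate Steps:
I(y, b) = b + 2*y (I(y, b) = (b + y) + y = b + 2*y)
-99904/I(49, -164) = -99904/(-164 + 2*49) = -99904/(-164 + 98) = -99904/(-66) = -99904*(-1/66) = 49952/33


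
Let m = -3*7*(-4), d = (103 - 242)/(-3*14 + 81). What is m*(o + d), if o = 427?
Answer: 462392/13 ≈ 35569.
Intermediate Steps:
d = -139/39 (d = -139/(-42 + 81) = -139/39 ≈ -3.5641)
m = 84 (m = -21*(-4) = 84)
m*(o + d) = 84*(427 - 139/39) = 84*(16514/39) = 462392/13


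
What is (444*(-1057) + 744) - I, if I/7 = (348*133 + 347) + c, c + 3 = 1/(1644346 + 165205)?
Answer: -1438520662967/1809551 ≈ -7.9496e+5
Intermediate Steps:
c = -5428652/1809551 (c = -3 + 1/(1644346 + 165205) = -3 + 1/1809551 = -5428652/1809551 ≈ -3.0000)
I = 590630208203/1809551 (I = 7*((348*133 + 347) - 5428652/1809551) = 7*((46284 + 347) - 5428652/1809551) = 7*(46631 - 5428652/1809551) = 7*(84375744029/1809551) = 590630208203/1809551 ≈ 3.2640e+5)
(444*(-1057) + 744) - I = (444*(-1057) + 744) - 1*590630208203/1809551 = (-469308 + 744) - 590630208203/1809551 = -468564 - 590630208203/1809551 = -1438520662967/1809551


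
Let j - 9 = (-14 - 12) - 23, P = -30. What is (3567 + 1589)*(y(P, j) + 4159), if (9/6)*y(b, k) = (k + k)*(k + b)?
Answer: 122078612/3 ≈ 4.0693e+7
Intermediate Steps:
j = -40 (j = 9 + ((-14 - 12) - 23) = 9 + (-26 - 23) = 9 - 49 = -40)
y(b, k) = 4*k*(b + k)/3 (y(b, k) = 2*((k + k)*(k + b))/3 = 2*((2*k)*(b + k))/3 = 2*(2*k*(b + k))/3 = 4*k*(b + k)/3)
(3567 + 1589)*(y(P, j) + 4159) = (3567 + 1589)*((4/3)*(-40)*(-30 - 40) + 4159) = 5156*((4/3)*(-40)*(-70) + 4159) = 5156*(11200/3 + 4159) = 5156*(23677/3) = 122078612/3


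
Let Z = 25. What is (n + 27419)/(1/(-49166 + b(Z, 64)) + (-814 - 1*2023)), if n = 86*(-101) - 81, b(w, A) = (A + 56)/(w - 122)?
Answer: -88955528744/13530282911 ≈ -6.5745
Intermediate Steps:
b(w, A) = (56 + A)/(-122 + w)
n = -8767 (n = -8686 - 81 = -8767)
(n + 27419)/(1/(-49166 + b(Z, 64)) + (-814 - 1*2023)) = (-8767 + 27419)/(1/(-49166 + (56 + 64)/(-122 + 25)) + (-814 - 1*2023)) = 18652/(1/(-49166 + 120/(-97)) + (-814 - 2023)) = 18652/(1/(-49166 - 1/97*120) - 2837) = 18652/(1/(-49166 - 120/97) - 2837) = 18652/(1/(-4769222/97) - 2837) = 18652/(-97/4769222 - 2837) = 18652/(-13530282911/4769222) = 18652*(-4769222/13530282911) = -88955528744/13530282911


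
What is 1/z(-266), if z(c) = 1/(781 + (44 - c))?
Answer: 1091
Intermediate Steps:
z(c) = 1/(825 - c)
1/z(-266) = 1/(-1/(-825 - 266)) = 1/(-1/(-1091)) = 1/(-1*(-1/1091)) = 1/(1/1091) = 1091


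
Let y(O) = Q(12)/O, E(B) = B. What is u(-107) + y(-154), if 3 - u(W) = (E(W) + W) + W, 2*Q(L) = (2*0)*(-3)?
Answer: 324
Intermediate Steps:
Q(L) = 0 (Q(L) = ((2*0)*(-3))/2 = (0*(-3))/2 = (½)*0 = 0)
y(O) = 0 (y(O) = 0/O = 0)
u(W) = 3 - 3*W (u(W) = 3 - ((W + W) + W) = 3 - (2*W + W) = 3 - 3*W)
u(-107) + y(-154) = (3 - 3*(-107)) + 0 = (3 + 321) + 0 = 324 + 0 = 324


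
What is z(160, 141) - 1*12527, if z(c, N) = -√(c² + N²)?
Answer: -12527 - √45481 ≈ -12740.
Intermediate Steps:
z(c, N) = -√(N² + c²)
z(160, 141) - 1*12527 = -√(141² + 160²) - 1*12527 = -√(19881 + 25600) - 12527 = -√45481 - 12527 = -12527 - √45481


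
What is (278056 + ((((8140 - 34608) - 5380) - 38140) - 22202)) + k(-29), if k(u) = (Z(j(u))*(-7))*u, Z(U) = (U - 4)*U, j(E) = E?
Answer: 380137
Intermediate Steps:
Z(U) = U*(-4 + U) (Z(U) = (-4 + U)*U = U*(-4 + U))
k(u) = -7*u**2*(-4 + u) (k(u) = ((u*(-4 + u))*(-7))*u = (-7*u*(-4 + u))*u = -7*u**2*(-4 + u))
(278056 + ((((8140 - 34608) - 5380) - 38140) - 22202)) + k(-29) = (278056 + ((((8140 - 34608) - 5380) - 38140) - 22202)) + 7*(-29)**2*(4 - 1*(-29)) = (278056 + (((-26468 - 5380) - 38140) - 22202)) + 7*841*(4 + 29) = (278056 + ((-31848 - 38140) - 22202)) + 7*841*33 = (278056 + (-69988 - 22202)) + 194271 = (278056 - 92190) + 194271 = 185866 + 194271 = 380137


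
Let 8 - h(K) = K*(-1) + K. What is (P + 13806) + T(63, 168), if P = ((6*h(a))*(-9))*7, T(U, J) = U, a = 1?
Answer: 10845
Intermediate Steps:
h(K) = 8 (h(K) = 8 - (K*(-1) + K) = 8 - (-K + K) = 8 - 1*0 = 8 + 0 = 8)
P = -3024 (P = ((6*8)*(-9))*7 = (48*(-9))*7 = -432*7 = -3024)
(P + 13806) + T(63, 168) = (-3024 + 13806) + 63 = 10782 + 63 = 10845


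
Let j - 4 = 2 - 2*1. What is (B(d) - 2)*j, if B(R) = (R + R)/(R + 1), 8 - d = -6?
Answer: -8/15 ≈ -0.53333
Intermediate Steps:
d = 14 (d = 8 - 1*(-6) = 8 + 6 = 14)
B(R) = 2*R/(1 + R) (B(R) = (2*R)/(1 + R) = 2*R/(1 + R))
j = 4 (j = 4 + (2 - 2*1) = 4 + (2 - 2) = 4 + 0 = 4)
(B(d) - 2)*j = (2*14/(1 + 14) - 2)*4 = (2*14/15 - 2)*4 = (2*14*(1/15) - 2)*4 = (28/15 - 2)*4 = -2/15*4 = -8/15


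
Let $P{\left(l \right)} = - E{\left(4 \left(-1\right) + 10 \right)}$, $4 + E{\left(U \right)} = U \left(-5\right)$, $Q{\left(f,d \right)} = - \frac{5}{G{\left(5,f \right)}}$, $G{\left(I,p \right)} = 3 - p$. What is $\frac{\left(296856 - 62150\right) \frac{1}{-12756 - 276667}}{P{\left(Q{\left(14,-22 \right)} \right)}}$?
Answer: $- \frac{117353}{4920191} \approx -0.023851$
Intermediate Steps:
$Q{\left(f,d \right)} = - \frac{5}{3 - f}$
$E{\left(U \right)} = -4 - 5 U$ ($E{\left(U \right)} = -4 + U \left(-5\right) = -4 - 5 U$)
$P{\left(l \right)} = 34$ ($P{\left(l \right)} = - (-4 - 5 \left(4 \left(-1\right) + 10\right)) = - (-4 - 5 \left(-4 + 10\right)) = - (-4 - 30) = \left(-1\right) \left(-34\right) = 34$)
$\frac{\left(296856 - 62150\right) \frac{1}{-12756 - 276667}}{P{\left(Q{\left(14,-22 \right)} \right)}} = \frac{\left(296856 - 62150\right) \frac{1}{-12756 - 276667}}{34} = \frac{234706}{-289423} \cdot \frac{1}{34} = 234706 \left(- \frac{1}{289423}\right) \frac{1}{34} = \left(- \frac{234706}{289423}\right) \frac{1}{34} = - \frac{117353}{4920191}$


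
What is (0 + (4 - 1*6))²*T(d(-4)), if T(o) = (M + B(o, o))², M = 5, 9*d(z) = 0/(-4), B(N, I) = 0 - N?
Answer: 100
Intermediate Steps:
B(N, I) = -N
d(z) = 0 (d(z) = (0/(-4))/9 = (0*(-¼))/9 = (⅑)*0 = 0)
T(o) = (5 - o)²
(0 + (4 - 1*6))²*T(d(-4)) = (0 + (4 - 1*6))²*(-5 + 0)² = (0 + (4 - 6))²*(-5)² = (0 - 2)²*25 = (-2)²*25 = 4*25 = 100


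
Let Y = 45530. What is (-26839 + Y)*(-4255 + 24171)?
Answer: 372249956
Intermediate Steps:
(-26839 + Y)*(-4255 + 24171) = (-26839 + 45530)*(-4255 + 24171) = 18691*19916 = 372249956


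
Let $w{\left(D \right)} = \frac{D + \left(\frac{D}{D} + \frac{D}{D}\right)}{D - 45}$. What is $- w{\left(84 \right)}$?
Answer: $- \frac{86}{39} \approx -2.2051$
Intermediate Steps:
$w{\left(D \right)} = \frac{2 + D}{-45 + D}$ ($w{\left(D \right)} = \frac{D + \left(1 + 1\right)}{-45 + D} = \frac{D + 2}{-45 + D} = \frac{2 + D}{-45 + D}$)
$- w{\left(84 \right)} = - \frac{2 + 84}{-45 + 84} = - \frac{86}{39}$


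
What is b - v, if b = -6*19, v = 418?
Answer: -532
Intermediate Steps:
b = -114
b - v = -114 - 1*418 = -114 - 418 = -532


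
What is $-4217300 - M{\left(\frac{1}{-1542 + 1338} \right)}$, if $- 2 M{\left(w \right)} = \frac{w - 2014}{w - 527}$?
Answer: $- \frac{906795000543}{215018} \approx -4.2173 \cdot 10^{6}$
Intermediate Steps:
$M{\left(w \right)} = - \frac{-2014 + w}{2 \left(-527 + w\right)}$ ($M{\left(w \right)} = - \frac{\left(w - 2014\right) \frac{1}{w - 527}}{2} = - \frac{\left(-2014 + w\right) \frac{1}{-527 + w}}{2} = - \frac{\frac{1}{-527 + w} \left(-2014 + w\right)}{2} = - \frac{-2014 + w}{2 \left(-527 + w\right)}$)
$-4217300 - M{\left(\frac{1}{-1542 + 1338} \right)} = -4217300 - \frac{2014 - \frac{1}{-1542 + 1338}}{2 \left(-527 + \frac{1}{-1542 + 1338}\right)} = -4217300 - \frac{2014 - \frac{1}{-204}}{2 \left(-527 + \frac{1}{-204}\right)} = -4217300 - \frac{2014 - - \frac{1}{204}}{2 \left(-527 - \frac{1}{204}\right)} = -4217300 - \frac{2014 + \frac{1}{204}}{2 \left(- \frac{107509}{204}\right)} = -4217300 - \frac{1}{2} \left(- \frac{204}{107509}\right) \frac{410857}{204} = -4217300 - - \frac{410857}{215018} = -4217300 + \frac{410857}{215018} = - \frac{906795000543}{215018}$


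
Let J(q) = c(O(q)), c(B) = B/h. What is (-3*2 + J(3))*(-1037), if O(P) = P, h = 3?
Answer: 5185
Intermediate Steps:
c(B) = B/3
J(q) = q/3
(-3*2 + J(3))*(-1037) = (-3*2 + (1/3)*3)*(-1037) = (-6 + 1)*(-1037) = -5*(-1037) = 5185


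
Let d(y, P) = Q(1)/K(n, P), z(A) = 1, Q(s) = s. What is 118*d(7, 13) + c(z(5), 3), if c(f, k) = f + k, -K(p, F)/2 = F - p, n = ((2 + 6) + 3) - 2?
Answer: -43/4 ≈ -10.750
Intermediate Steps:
n = 9 (n = (8 + 3) - 2 = 11 - 2 = 9)
K(p, F) = -2*F + 2*p (K(p, F) = -2*(F - p) = -2*F + 2*p)
d(y, P) = 1/(18 - 2*P) (d(y, P) = 1/(-2*P + 2*9) = 1/(-2*P + 18) = 1/(18 - 2*P))
118*d(7, 13) + c(z(5), 3) = 118*(-1/(-18 + 2*13)) + (1 + 3) = 118*(-1/(-18 + 26)) + 4 = 118*(-1/8) + 4 = 118*(-1*⅛) + 4 = 118*(-⅛) + 4 = -59/4 + 4 = -43/4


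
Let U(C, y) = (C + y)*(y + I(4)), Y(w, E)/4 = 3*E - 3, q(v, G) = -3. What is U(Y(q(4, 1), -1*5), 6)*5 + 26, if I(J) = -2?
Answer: -1294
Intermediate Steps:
Y(w, E) = -12 + 12*E (Y(w, E) = 4*(3*E - 3) = 4*(-3 + 3*E) = -12 + 12*E)
U(C, y) = (-2 + y)*(C + y) (U(C, y) = (C + y)*(y - 2) = (C + y)*(-2 + y) = (-2 + y)*(C + y))
U(Y(q(4, 1), -1*5), 6)*5 + 26 = (6² - 2*(-12 + 12*(-1*5)) - 2*6 + (-12 + 12*(-1*5))*6)*5 + 26 = (36 - 2*(-12 + 12*(-5)) - 12 + (-12 + 12*(-5))*6)*5 + 26 = (36 - 2*(-12 - 60) - 12 + (-12 - 60)*6)*5 + 26 = (36 - 2*(-72) - 12 - 72*6)*5 + 26 = (36 + 144 - 12 - 432)*5 + 26 = -264*5 + 26 = -1320 + 26 = -1294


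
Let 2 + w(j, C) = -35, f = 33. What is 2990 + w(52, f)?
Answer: 2953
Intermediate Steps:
w(j, C) = -37 (w(j, C) = -2 - 35 = -37)
2990 + w(52, f) = 2990 - 37 = 2953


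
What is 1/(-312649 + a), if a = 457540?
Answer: 1/144891 ≈ 6.9017e-6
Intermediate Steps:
1/(-312649 + a) = 1/(-312649 + 457540) = 1/144891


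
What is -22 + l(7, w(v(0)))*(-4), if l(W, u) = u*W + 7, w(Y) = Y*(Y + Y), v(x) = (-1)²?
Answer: -106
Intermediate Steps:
v(x) = 1
w(Y) = 2*Y² (w(Y) = Y*(2*Y) = 2*Y²)
l(W, u) = 7 + W*u (l(W, u) = W*u + 7 = 7 + W*u)
-22 + l(7, w(v(0)))*(-4) = -22 + (7 + 7*(2*1²))*(-4) = -22 + (7 + 7*(2*1))*(-4) = -22 + (7 + 7*2)*(-4) = -22 + (7 + 14)*(-4) = -22 + 21*(-4) = -22 - 84 = -106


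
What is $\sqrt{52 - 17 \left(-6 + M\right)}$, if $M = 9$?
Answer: $1$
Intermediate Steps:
$\sqrt{52 - 17 \left(-6 + M\right)} = \sqrt{52 - 17 \left(-6 + 9\right)} = \sqrt{52 - 51} = \sqrt{1} = 1$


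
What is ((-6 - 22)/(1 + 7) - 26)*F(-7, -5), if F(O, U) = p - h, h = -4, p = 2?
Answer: -177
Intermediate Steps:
F(O, U) = 6 (F(O, U) = 2 - 1*(-4) = 2 + 4 = 6)
((-6 - 22)/(1 + 7) - 26)*F(-7, -5) = ((-6 - 22)/(1 + 7) - 26)*6 = (-28/8 - 26)*6 = (-28*⅛ - 26)*6 = (-7/2 - 26)*6 = -59/2*6 = -177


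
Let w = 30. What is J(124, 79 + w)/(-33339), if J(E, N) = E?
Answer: -124/33339 ≈ -0.0037194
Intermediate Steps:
J(124, 79 + w)/(-33339) = 124/(-33339) = 124*(-1/33339) = -124/33339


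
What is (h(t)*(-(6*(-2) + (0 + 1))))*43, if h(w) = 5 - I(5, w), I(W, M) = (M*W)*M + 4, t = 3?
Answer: -20812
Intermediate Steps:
I(W, M) = 4 + W*M**2 (I(W, M) = W*M**2 + 4 = 4 + W*M**2)
h(w) = 1 - 5*w**2 (h(w) = 5 - (4 + 5*w**2) = 5 + (-4 - 5*w**2) = 1 - 5*w**2)
(h(t)*(-(6*(-2) + (0 + 1))))*43 = ((1 - 5*3**2)*(-(6*(-2) + (0 + 1))))*43 = ((1 - 5*9)*(-(-12 + 1)))*43 = ((1 - 45)*(-1*(-11)))*43 = -44*11*43 = -484*43 = -20812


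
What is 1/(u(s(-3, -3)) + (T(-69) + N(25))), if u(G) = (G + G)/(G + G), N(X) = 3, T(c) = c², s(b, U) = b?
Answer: 1/4765 ≈ 0.00020986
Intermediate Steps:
u(G) = 1 (u(G) = (2*G)/((2*G)) = (2*G)*(1/(2*G)) = 1)
1/(u(s(-3, -3)) + (T(-69) + N(25))) = 1/(1 + ((-69)² + 3)) = 1/(1 + (4761 + 3)) = 1/(1 + 4764) = 1/4765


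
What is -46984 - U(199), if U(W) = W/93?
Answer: -4369711/93 ≈ -46986.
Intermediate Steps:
U(W) = W/93 (U(W) = W*(1/93) = W/93)
-46984 - U(199) = -46984 - 199/93 = -4369711/93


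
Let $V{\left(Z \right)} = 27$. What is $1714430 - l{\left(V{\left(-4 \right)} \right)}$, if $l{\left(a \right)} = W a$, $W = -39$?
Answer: $1715483$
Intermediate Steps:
$l{\left(a \right)} = - 39 a$
$1714430 - l{\left(V{\left(-4 \right)} \right)} = 1714430 - \left(-39\right) 27 = 1714430 - -1053 = 1714430 + 1053 = 1715483$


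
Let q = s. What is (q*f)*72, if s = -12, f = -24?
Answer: 20736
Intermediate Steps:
q = -12
(q*f)*72 = -12*(-24)*72 = 288*72 = 20736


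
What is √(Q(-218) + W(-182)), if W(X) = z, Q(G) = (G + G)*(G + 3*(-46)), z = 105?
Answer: √155321 ≈ 394.11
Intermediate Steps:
Q(G) = 2*G*(-138 + G) (Q(G) = (2*G)*(G - 138) = (2*G)*(-138 + G) = 2*G*(-138 + G))
W(X) = 105
√(Q(-218) + W(-182)) = √(2*(-218)*(-138 - 218) + 105) = √(2*(-218)*(-356) + 105) = √(155216 + 105) = √155321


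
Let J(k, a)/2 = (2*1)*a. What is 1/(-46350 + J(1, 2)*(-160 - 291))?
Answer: -1/49958 ≈ -2.0017e-5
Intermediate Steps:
J(k, a) = 4*a (J(k, a) = 2*((2*1)*a) = 2*(2*a) = 4*a)
1/(-46350 + J(1, 2)*(-160 - 291)) = 1/(-46350 + (4*2)*(-160 - 291)) = 1/(-46350 + 8*(-451)) = 1/(-46350 - 3608) = 1/(-49958) = -1/49958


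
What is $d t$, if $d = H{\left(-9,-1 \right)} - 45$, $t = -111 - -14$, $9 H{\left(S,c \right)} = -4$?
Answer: $\frac{39673}{9} \approx 4408.1$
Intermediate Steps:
$H{\left(S,c \right)} = - \frac{4}{9}$ ($H{\left(S,c \right)} = \frac{1}{9} \left(-4\right) = - \frac{4}{9}$)
$t = -97$ ($t = -111 + 14 = -97$)
$d = - \frac{409}{9}$ ($d = - \frac{4}{9} - 45 = - \frac{409}{9} \approx -45.444$)
$d t = \left(- \frac{409}{9}\right) \left(-97\right) = \frac{39673}{9}$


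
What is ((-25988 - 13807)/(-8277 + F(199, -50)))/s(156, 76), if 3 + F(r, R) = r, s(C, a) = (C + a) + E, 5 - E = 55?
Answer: 5685/210106 ≈ 0.027058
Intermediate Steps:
E = -50 (E = 5 - 1*55 = 5 - 55 = -50)
s(C, a) = -50 + C + a (s(C, a) = (C + a) - 50 = -50 + C + a)
F(r, R) = -3 + r
((-25988 - 13807)/(-8277 + F(199, -50)))/s(156, 76) = ((-25988 - 13807)/(-8277 + (-3 + 199)))/(-50 + 156 + 76) = -39795/(-8277 + 196)/182 = -39795/(-8081)*(1/182) = -39795*(-1/8081)*(1/182) = (39795/8081)*(1/182) = 5685/210106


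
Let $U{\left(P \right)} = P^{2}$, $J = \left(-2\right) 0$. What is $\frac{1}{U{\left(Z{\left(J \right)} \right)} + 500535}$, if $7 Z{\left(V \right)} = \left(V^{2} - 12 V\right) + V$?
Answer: $\frac{1}{500535} \approx 1.9979 \cdot 10^{-6}$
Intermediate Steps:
$J = 0$
$Z{\left(V \right)} = - \frac{11 V}{7} + \frac{V^{2}}{7}$ ($Z{\left(V \right)} = \frac{\left(V^{2} - 12 V\right) + V}{7} = \frac{V^{2} - 11 V}{7} = - \frac{11 V}{7} + \frac{V^{2}}{7}$)
$\frac{1}{U{\left(Z{\left(J \right)} \right)} + 500535} = \frac{1}{\left(\frac{1}{7} \cdot 0 \left(-11 + 0\right)\right)^{2} + 500535} = \frac{1}{\left(\frac{1}{7} \cdot 0 \left(-11\right)\right)^{2} + 500535} = \frac{1}{0^{2} + 500535} = \frac{1}{0 + 500535} = \frac{1}{500535}$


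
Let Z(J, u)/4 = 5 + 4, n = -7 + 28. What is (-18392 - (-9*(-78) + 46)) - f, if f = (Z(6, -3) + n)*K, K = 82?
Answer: -23814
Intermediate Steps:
n = 21
Z(J, u) = 36 (Z(J, u) = 4*(5 + 4) = 4*9 = 36)
f = 4674 (f = (36 + 21)*82 = 57*82 = 4674)
(-18392 - (-9*(-78) + 46)) - f = (-18392 - (-9*(-78) + 46)) - 1*4674 = (-18392 - (702 + 46)) - 4674 = (-18392 - 1*748) - 4674 = (-18392 - 748) - 4674 = -19140 - 4674 = -23814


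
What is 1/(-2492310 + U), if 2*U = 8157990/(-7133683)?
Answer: -7133683/17779353556725 ≈ -4.0123e-7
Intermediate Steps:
U = -4078995/7133683 (U = (8157990/(-7133683))/2 = (8157990*(-1/7133683))/2 = (½)*(-8157990/7133683) = -4078995/7133683 ≈ -0.57179)
1/(-2492310 + U) = 1/(-2492310 - 4078995/7133683) = 1/(-17779353556725/7133683) = -7133683/17779353556725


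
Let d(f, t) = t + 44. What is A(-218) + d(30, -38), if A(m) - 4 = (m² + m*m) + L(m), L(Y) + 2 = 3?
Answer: 95059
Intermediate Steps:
L(Y) = 1 (L(Y) = -2 + 3 = 1)
d(f, t) = 44 + t
A(m) = 5 + 2*m² (A(m) = 4 + ((m² + m*m) + 1) = 4 + ((m² + m²) + 1) = 4 + (2*m² + 1) = 4 + (1 + 2*m²) = 5 + 2*m²)
A(-218) + d(30, -38) = (5 + 2*(-218)²) + (44 - 38) = (5 + 2*47524) + 6 = (5 + 95048) + 6 = 95053 + 6 = 95059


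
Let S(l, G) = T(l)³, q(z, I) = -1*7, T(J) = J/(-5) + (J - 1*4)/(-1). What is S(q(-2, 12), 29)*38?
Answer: 9056464/125 ≈ 72452.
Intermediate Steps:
T(J) = 4 - 6*J/5 (T(J) = J*(-⅕) + (J - 4)*(-1) = -J/5 + (-4 + J)*(-1) = -J/5 + (4 - J) = 4 - 6*J/5)
q(z, I) = -7
S(l, G) = (4 - 6*l/5)³
S(q(-2, 12), 29)*38 = -8*(-10 + 3*(-7))³/125*38 = -8*(-10 - 21)³/125*38 = -8/125*(-31)³*38 = -8/125*(-29791)*38 = (238328/125)*38 = 9056464/125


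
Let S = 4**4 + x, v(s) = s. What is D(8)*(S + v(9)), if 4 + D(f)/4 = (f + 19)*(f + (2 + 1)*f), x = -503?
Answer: -818720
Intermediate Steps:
D(f) = -16 + 16*f*(19 + f) (D(f) = -16 + 4*((f + 19)*(f + (2 + 1)*f)) = -16 + 4*((19 + f)*(f + 3*f)) = -16 + 4*((19 + f)*(4*f)) = -16 + 4*(4*f*(19 + f)) = -16 + 16*f*(19 + f))
S = -247 (S = 4**4 - 503 = 256 - 503 = -247)
D(8)*(S + v(9)) = (-16 + 16*8**2 + 304*8)*(-247 + 9) = (-16 + 16*64 + 2432)*(-238) = (-16 + 1024 + 2432)*(-238) = 3440*(-238) = -818720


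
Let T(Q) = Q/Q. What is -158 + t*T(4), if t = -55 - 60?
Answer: -273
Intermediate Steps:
T(Q) = 1
t = -115
-158 + t*T(4) = -158 - 115*1 = -158 - 115 = -273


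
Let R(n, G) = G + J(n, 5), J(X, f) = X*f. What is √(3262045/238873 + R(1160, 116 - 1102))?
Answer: 3*√30607505270699/238873 ≈ 69.481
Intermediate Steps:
R(n, G) = G + 5*n (R(n, G) = G + n*5 = G + 5*n)
√(3262045/238873 + R(1160, 116 - 1102)) = √(3262045/238873 + ((116 - 1102) + 5*1160)) = √(3262045*(1/238873) + (-986 + 5800)) = √(3262045/238873 + 4814) = √(1153196667/238873) = 3*√30607505270699/238873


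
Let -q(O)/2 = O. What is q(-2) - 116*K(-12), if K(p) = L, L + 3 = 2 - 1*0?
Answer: 120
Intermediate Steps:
q(O) = -2*O
L = -1 (L = -3 + (2 - 1*0) = -3 + (2 + 0) = -3 + 2 = -1)
K(p) = -1
q(-2) - 116*K(-12) = -2*(-2) - 116*(-1) = 4 + 116 = 120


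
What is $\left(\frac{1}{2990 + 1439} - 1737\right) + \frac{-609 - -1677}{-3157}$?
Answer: $- \frac{24292074176}{13982353} \approx -1737.3$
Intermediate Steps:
$\left(\frac{1}{2990 + 1439} - 1737\right) + \frac{-609 - -1677}{-3157} = \left(\frac{1}{4429} - 1737\right) + \left(-609 + 1677\right) \left(- \frac{1}{3157}\right) = \left(\frac{1}{4429} - 1737\right) + 1068 \left(- \frac{1}{3157}\right) = - \frac{7693172}{4429} - \frac{1068}{3157} = - \frac{24292074176}{13982353}$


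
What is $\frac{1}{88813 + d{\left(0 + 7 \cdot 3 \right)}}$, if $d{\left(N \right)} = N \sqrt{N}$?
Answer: $\frac{88813}{7887739708} - \frac{21 \sqrt{21}}{7887739708} \approx 1.1247 \cdot 10^{-5}$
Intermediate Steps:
$d{\left(N \right)} = N^{\frac{3}{2}}$
$\frac{1}{88813 + d{\left(0 + 7 \cdot 3 \right)}} = \frac{1}{88813 + \left(0 + 7 \cdot 3\right)^{\frac{3}{2}}} = \frac{1}{88813 + \left(0 + 21\right)^{\frac{3}{2}}} = \frac{1}{88813 + 21^{\frac{3}{2}}} = \frac{1}{88813 + 21 \sqrt{21}}$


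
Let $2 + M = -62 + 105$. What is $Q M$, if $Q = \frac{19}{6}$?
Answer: $\frac{779}{6} \approx 129.83$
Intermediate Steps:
$Q = \frac{19}{6}$ ($Q = 19 \cdot \frac{1}{6} = \frac{19}{6} \approx 3.1667$)
$M = 41$ ($M = -2 + \left(-62 + 105\right) = -2 + 43 = 41$)
$Q M = \frac{19}{6} \cdot 41 = \frac{779}{6}$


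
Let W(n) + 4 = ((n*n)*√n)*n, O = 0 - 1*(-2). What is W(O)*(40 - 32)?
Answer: -32 + 64*√2 ≈ 58.510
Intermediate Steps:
O = 2 (O = 0 + 2 = 2)
W(n) = -4 + n^(7/2) (W(n) = -4 + ((n*n)*√n)*n = -4 + (n²*√n)*n = -4 + n^(5/2)*n = -4 + n^(7/2))
W(O)*(40 - 32) = (-4 + 2^(7/2))*(40 - 32) = (-4 + 8*√2)*8 = -32 + 64*√2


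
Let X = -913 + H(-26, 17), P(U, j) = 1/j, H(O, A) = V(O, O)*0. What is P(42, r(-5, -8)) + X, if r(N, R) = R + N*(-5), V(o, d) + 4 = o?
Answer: -15520/17 ≈ -912.94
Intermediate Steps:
V(o, d) = -4 + o
r(N, R) = R - 5*N
H(O, A) = 0 (H(O, A) = (-4 + O)*0 = 0)
X = -913 (X = -913 + 0 = -913)
P(42, r(-5, -8)) + X = 1/(-8 - 5*(-5)) - 913 = 1/(-8 + 25) - 913 = 1/17 - 913 = -15520/17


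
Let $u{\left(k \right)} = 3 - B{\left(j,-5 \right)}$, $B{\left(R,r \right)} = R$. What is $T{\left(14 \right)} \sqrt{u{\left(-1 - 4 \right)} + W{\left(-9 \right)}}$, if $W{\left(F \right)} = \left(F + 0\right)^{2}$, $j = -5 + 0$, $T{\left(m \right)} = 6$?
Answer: $6 \sqrt{89} \approx 56.604$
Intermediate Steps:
$j = -5$
$W{\left(F \right)} = F^{2}$
$u{\left(k \right)} = 8$ ($u{\left(k \right)} = 3 - -5 = 3 + 5 = 8$)
$T{\left(14 \right)} \sqrt{u{\left(-1 - 4 \right)} + W{\left(-9 \right)}} = 6 \sqrt{8 + \left(-9\right)^{2}} = 6 \sqrt{8 + 81} = 6 \sqrt{89}$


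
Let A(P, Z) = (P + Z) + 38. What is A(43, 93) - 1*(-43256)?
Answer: 43430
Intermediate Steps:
A(P, Z) = 38 + P + Z
A(43, 93) - 1*(-43256) = (38 + 43 + 93) - 1*(-43256) = 174 + 43256 = 43430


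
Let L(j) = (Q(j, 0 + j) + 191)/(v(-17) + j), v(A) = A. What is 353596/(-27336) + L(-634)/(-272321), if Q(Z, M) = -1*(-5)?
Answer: -106608566095/8241756162 ≈ -12.935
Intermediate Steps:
Q(Z, M) = 5
L(j) = 196/(-17 + j) (L(j) = (5 + 191)/(-17 + j) = 196/(-17 + j))
353596/(-27336) + L(-634)/(-272321) = 353596/(-27336) + (196/(-17 - 634))/(-272321) = 353596*(-1/27336) + (196/(-651))*(-1/272321) = -88399/6834 + (196*(-1/651))*(-1/272321) = -88399/6834 - 28/93*(-1/272321) = -88399/6834 + 4/3617979 = -106608566095/8241756162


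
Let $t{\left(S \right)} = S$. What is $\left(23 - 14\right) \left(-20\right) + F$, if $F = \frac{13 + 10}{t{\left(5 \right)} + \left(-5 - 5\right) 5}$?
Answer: $- \frac{8123}{45} \approx -180.51$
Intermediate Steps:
$F = - \frac{23}{45}$ ($F = \frac{13 + 10}{5 + \left(-5 - 5\right) 5} = \frac{23}{5 - 50} = \frac{23}{-45} = 23 \left(- \frac{1}{45}\right) = - \frac{23}{45} \approx -0.51111$)
$\left(23 - 14\right) \left(-20\right) + F = \left(23 - 14\right) \left(-20\right) - \frac{23}{45} = 9 \left(-20\right) - \frac{23}{45} = -180 - \frac{23}{45} = - \frac{8123}{45}$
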